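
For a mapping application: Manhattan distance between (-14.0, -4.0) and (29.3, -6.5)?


|(-14)-29.3| + |(-4)-(-6.5)| = 43.3 + 2.5 = 45.8

45.8


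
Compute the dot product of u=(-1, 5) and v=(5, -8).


u . v = u_x*v_x + u_y*v_y = (-1)*5 + 5*(-8)
= (-5) + (-40) = -45

-45


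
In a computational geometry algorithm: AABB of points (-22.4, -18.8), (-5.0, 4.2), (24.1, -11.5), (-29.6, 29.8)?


x range: [-29.6, 24.1]
y range: [-18.8, 29.8]
Bounding box: (-29.6,-18.8) to (24.1,29.8)

(-29.6,-18.8) to (24.1,29.8)


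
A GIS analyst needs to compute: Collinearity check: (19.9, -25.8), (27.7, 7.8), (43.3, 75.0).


Cross product: (27.7-19.9)*(75-(-25.8)) - (7.8-(-25.8))*(43.3-19.9)
= 0

Yes, collinear


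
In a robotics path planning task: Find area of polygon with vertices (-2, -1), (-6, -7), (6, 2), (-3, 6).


Shoelace sum: ((-2)*(-7) - (-6)*(-1)) + ((-6)*2 - 6*(-7)) + (6*6 - (-3)*2) + ((-3)*(-1) - (-2)*6)
= 95
Area = |95|/2 = 47.5

47.5


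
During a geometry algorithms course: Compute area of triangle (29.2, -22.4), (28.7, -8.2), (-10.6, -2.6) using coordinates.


Area = |x_A(y_B-y_C) + x_B(y_C-y_A) + x_C(y_A-y_B)|/2
= |(-163.52) + 568.26 + 150.52|/2
= 555.26/2 = 277.63

277.63


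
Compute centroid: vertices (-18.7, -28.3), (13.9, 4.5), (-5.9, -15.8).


Centroid = ((x_A+x_B+x_C)/3, (y_A+y_B+y_C)/3)
= (((-18.7)+13.9+(-5.9))/3, ((-28.3)+4.5+(-15.8))/3)
= (-3.5667, -13.2)

(-3.5667, -13.2)


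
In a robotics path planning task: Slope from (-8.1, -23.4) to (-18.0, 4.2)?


slope = (y2-y1)/(x2-x1) = (4.2-(-23.4))/((-18)-(-8.1)) = 27.6/(-9.9) = -2.7879

-2.7879


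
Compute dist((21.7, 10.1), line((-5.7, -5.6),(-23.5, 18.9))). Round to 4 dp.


|cross product| = 950.76
|line direction| = sqrt(917.09) = 30.2835
Distance = 950.76/sqrt(917.09) = 31.3953

31.3953


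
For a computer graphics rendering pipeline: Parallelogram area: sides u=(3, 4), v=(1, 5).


|u x v| = |3*5 - 4*1|
= |15 - 4| = 11

11


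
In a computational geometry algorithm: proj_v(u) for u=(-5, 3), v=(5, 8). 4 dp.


u.v = -1, |v| = sqrt(89) = 9.434
Scalar projection = u.v / |v| = -1 / sqrt(89) = -0.106

-0.106


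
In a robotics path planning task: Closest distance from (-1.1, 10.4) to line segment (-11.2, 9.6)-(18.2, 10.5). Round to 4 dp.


Project P onto AB: t = 0.344 (clamped to [0,1])
Closest point on segment: (-1.085, 9.9096)
Distance: 0.4906

0.4906


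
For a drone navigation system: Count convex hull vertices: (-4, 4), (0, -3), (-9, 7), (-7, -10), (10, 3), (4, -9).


Convex hull vertices (CCW): (-9, 7), (-7, -10), (4, -9), (10, 3)
Count = 4

4


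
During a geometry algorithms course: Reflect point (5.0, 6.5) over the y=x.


Reflection over y=x: (x,y) -> (y,x)
(5, 6.5) -> (6.5, 5)

(6.5, 5)


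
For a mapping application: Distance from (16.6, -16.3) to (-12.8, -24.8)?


dx=-29.4, dy=-8.5
d^2 = (-29.4)^2 + (-8.5)^2 = 936.61
d = sqrt(936.61) = 30.6041

30.6041


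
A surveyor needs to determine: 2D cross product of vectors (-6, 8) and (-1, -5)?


u x v = u_x*v_y - u_y*v_x = (-6)*(-5) - 8*(-1)
= 30 - (-8) = 38

38


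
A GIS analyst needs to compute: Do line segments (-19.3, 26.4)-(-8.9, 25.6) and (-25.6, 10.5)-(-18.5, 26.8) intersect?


Cross products: d1=10.2, d2=-165, d3=-170.4, d4=4.8
d1*d2 < 0 and d3*d4 < 0? yes

Yes, they intersect


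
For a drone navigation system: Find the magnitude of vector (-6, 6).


|u| = sqrt((-6)^2 + 6^2) = sqrt(72) = 8.4853

8.4853


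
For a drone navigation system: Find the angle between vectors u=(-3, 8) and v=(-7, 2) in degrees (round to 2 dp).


u.v = 37, |u| = sqrt(73) = 8.544, |v| = sqrt(53) = 7.2801
cos(theta) = u.v/(|u||v|) = 37/sqrt(3869) = 0.594843
theta = acos(0.594843) = 53.5 degrees

53.5 degrees


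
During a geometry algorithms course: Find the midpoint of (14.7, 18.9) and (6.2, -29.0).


M = ((14.7+6.2)/2, (18.9+(-29))/2)
= (10.45, -5.05)

(10.45, -5.05)


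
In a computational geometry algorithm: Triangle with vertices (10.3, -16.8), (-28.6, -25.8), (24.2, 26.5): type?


Side lengths squared: AB^2=1594.21, BC^2=5523.13, CA^2=2068.1
Sorted: [1594.21, 2068.1, 5523.13]
By sides: Scalene, By angles: Obtuse

Scalene, Obtuse


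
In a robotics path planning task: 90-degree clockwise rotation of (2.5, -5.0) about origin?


90° CW: (x,y) -> (y, -x)
(2.5,-5) -> (-5, -2.5)

(-5, -2.5)


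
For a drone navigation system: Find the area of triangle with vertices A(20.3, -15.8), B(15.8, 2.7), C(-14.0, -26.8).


Area = |x_A(y_B-y_C) + x_B(y_C-y_A) + x_C(y_A-y_B)|/2
= |598.85 + (-173.8) + 259|/2
= 684.05/2 = 342.025

342.025


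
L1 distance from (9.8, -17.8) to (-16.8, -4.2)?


|9.8-(-16.8)| + |(-17.8)-(-4.2)| = 26.6 + 13.6 = 40.2

40.2


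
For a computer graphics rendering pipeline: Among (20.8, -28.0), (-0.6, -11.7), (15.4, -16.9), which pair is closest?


d(P0,P1) = 26.9007, d(P0,P2) = 12.3438, d(P1,P2) = 16.8238
Closest: P0 and P2

Closest pair: (20.8, -28.0) and (15.4, -16.9), distance = 12.3438


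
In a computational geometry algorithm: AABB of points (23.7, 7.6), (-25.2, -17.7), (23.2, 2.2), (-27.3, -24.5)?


x range: [-27.3, 23.7]
y range: [-24.5, 7.6]
Bounding box: (-27.3,-24.5) to (23.7,7.6)

(-27.3,-24.5) to (23.7,7.6)


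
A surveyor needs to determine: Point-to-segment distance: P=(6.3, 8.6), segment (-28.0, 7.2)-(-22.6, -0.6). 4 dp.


Project P onto AB: t = 1 (clamped to [0,1])
Closest point on segment: (-22.6, -0.6)
Distance: 30.329

30.329


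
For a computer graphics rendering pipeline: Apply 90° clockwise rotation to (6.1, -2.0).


90° CW: (x,y) -> (y, -x)
(6.1,-2) -> (-2, -6.1)

(-2, -6.1)


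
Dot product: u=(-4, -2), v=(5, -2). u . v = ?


u . v = u_x*v_x + u_y*v_y = (-4)*5 + (-2)*(-2)
= (-20) + 4 = -16

-16


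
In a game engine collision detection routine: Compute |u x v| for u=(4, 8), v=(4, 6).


|u x v| = |4*6 - 8*4|
= |24 - 32| = 8

8


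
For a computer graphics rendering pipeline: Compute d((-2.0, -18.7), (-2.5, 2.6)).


dx=-0.5, dy=21.3
d^2 = (-0.5)^2 + 21.3^2 = 453.94
d = sqrt(453.94) = 21.3059

21.3059


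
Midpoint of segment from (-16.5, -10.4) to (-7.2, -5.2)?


M = (((-16.5)+(-7.2))/2, ((-10.4)+(-5.2))/2)
= (-11.85, -7.8)

(-11.85, -7.8)


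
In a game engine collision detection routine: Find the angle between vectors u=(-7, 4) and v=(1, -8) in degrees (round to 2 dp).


u.v = -39, |u| = sqrt(65) = 8.0623, |v| = sqrt(65) = 8.0623
cos(theta) = u.v/(|u||v|) = -39/sqrt(4225) = -0.6
theta = acos(-0.6) = 126.87 degrees

126.87 degrees


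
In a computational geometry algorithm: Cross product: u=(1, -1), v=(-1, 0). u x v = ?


u x v = u_x*v_y - u_y*v_x = 1*0 - (-1)*(-1)
= 0 - 1 = -1

-1


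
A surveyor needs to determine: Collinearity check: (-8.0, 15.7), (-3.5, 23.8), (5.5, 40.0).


Cross product: ((-3.5)-(-8))*(40-15.7) - (23.8-15.7)*(5.5-(-8))
= 0

Yes, collinear


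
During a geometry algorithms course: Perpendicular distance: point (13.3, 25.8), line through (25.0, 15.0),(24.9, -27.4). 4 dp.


|cross product| = 497.16
|line direction| = sqrt(1797.77) = 42.4001
Distance = 497.16/sqrt(1797.77) = 11.7254

11.7254


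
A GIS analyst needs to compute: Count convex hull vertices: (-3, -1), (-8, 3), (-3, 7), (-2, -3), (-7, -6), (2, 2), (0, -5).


Convex hull vertices (CCW): (-8, 3), (-7, -6), (0, -5), (2, 2), (-3, 7)
Count = 5

5


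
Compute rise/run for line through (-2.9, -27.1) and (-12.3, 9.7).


slope = (y2-y1)/(x2-x1) = (9.7-(-27.1))/((-12.3)-(-2.9)) = 36.8/(-9.4) = -3.9149

-3.9149


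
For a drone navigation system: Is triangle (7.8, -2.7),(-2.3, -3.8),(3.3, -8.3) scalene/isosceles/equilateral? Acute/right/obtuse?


Side lengths squared: AB^2=103.22, BC^2=51.61, CA^2=51.61
Sorted: [51.61, 51.61, 103.22]
By sides: Isosceles, By angles: Right

Isosceles, Right


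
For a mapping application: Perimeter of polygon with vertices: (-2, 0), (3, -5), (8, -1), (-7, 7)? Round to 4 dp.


Sides: (-2, 0)->(3, -5): sqrt(50) = 7.071068, (3, -5)->(8, -1): sqrt(41) = 6.403124, (8, -1)->(-7, 7): sqrt(289) = 17, (-7, 7)->(-2, 0): sqrt(74) = 8.602325
Sum = 39.076517
Perimeter = 39.0765

39.0765


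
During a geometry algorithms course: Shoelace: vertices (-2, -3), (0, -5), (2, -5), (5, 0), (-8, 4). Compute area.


Shoelace sum: ((-2)*(-5) - 0*(-3)) + (0*(-5) - 2*(-5)) + (2*0 - 5*(-5)) + (5*4 - (-8)*0) + ((-8)*(-3) - (-2)*4)
= 97
Area = |97|/2 = 48.5

48.5


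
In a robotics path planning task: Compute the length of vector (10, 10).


|u| = sqrt(10^2 + 10^2) = sqrt(200) = 14.1421

14.1421


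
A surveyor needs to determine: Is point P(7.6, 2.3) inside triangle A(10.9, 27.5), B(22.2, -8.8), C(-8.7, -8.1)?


Cross products: AB x AP = -404.55, BC x BP = -332.77, CA x CP = -376.44
All same sign? yes

Yes, inside


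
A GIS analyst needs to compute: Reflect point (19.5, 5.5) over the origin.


Reflection over origin: (x,y) -> (-x,-y)
(19.5, 5.5) -> (-19.5, -5.5)

(-19.5, -5.5)


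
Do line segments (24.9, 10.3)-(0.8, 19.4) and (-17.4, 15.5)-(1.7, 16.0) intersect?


Cross products: d1=-120.47, d2=65.39, d3=259.61, d4=73.75
d1*d2 < 0 and d3*d4 < 0? no

No, they don't intersect


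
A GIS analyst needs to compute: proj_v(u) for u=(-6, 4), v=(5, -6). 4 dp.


u.v = -54, |v| = sqrt(61) = 7.8102
Scalar projection = u.v / |v| = -54 / sqrt(61) = -6.914

-6.914


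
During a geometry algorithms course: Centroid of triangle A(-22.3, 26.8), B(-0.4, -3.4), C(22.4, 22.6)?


Centroid = ((x_A+x_B+x_C)/3, (y_A+y_B+y_C)/3)
= (((-22.3)+(-0.4)+22.4)/3, (26.8+(-3.4)+22.6)/3)
= (-0.1, 15.3333)

(-0.1, 15.3333)


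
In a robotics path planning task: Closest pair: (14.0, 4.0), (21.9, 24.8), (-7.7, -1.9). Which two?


d(P0,P1) = 22.2497, d(P0,P2) = 22.4878, d(P1,P2) = 39.8629
Closest: P0 and P1

Closest pair: (14.0, 4.0) and (21.9, 24.8), distance = 22.2497


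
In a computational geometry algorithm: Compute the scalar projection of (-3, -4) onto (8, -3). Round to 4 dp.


u.v = -12, |v| = sqrt(73) = 8.544
Scalar projection = u.v / |v| = -12 / sqrt(73) = -1.4045

-1.4045


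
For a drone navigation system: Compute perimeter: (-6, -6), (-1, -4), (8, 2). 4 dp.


Sides: (-6, -6)->(-1, -4): sqrt(29) = 5.385165, (-1, -4)->(8, 2): sqrt(117) = 10.816654, (8, 2)->(-6, -6): sqrt(260) = 16.124515
Sum = 32.326334
Perimeter = 32.3263

32.3263


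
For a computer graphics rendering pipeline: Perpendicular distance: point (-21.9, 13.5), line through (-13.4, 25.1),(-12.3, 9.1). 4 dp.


|cross product| = 148.76
|line direction| = sqrt(257.21) = 16.0378
Distance = 148.76/sqrt(257.21) = 9.2756

9.2756


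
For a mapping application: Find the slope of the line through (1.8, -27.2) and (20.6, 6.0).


slope = (y2-y1)/(x2-x1) = (6-(-27.2))/(20.6-1.8) = 33.2/18.8 = 1.766

1.766


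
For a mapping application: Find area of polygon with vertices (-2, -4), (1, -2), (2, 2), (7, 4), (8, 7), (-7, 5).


Shoelace sum: ((-2)*(-2) - 1*(-4)) + (1*2 - 2*(-2)) + (2*4 - 7*2) + (7*7 - 8*4) + (8*5 - (-7)*7) + ((-7)*(-4) - (-2)*5)
= 152
Area = |152|/2 = 76

76


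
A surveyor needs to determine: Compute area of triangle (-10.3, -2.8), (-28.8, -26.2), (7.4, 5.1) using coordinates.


Area = |x_A(y_B-y_C) + x_B(y_C-y_A) + x_C(y_A-y_B)|/2
= |322.39 + (-227.52) + 173.16|/2
= 268.03/2 = 134.015

134.015


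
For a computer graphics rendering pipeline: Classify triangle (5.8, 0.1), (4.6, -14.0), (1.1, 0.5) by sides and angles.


Side lengths squared: AB^2=200.25, BC^2=222.5, CA^2=22.25
Sorted: [22.25, 200.25, 222.5]
By sides: Scalene, By angles: Right

Scalene, Right


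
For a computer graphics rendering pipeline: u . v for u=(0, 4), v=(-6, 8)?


u . v = u_x*v_x + u_y*v_y = 0*(-6) + 4*8
= 0 + 32 = 32

32


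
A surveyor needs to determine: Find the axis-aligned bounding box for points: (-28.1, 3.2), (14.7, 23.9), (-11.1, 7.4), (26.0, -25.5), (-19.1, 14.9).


x range: [-28.1, 26]
y range: [-25.5, 23.9]
Bounding box: (-28.1,-25.5) to (26,23.9)

(-28.1,-25.5) to (26,23.9)


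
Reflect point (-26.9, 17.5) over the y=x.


Reflection over y=x: (x,y) -> (y,x)
(-26.9, 17.5) -> (17.5, -26.9)

(17.5, -26.9)


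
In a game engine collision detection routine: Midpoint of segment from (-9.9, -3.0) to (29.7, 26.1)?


M = (((-9.9)+29.7)/2, ((-3)+26.1)/2)
= (9.9, 11.55)

(9.9, 11.55)


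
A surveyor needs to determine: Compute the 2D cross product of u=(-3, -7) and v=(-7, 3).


u x v = u_x*v_y - u_y*v_x = (-3)*3 - (-7)*(-7)
= (-9) - 49 = -58

-58


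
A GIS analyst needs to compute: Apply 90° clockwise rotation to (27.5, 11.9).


90° CW: (x,y) -> (y, -x)
(27.5,11.9) -> (11.9, -27.5)

(11.9, -27.5)


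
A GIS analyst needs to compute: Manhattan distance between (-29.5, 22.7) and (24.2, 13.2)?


|(-29.5)-24.2| + |22.7-13.2| = 53.7 + 9.5 = 63.2

63.2


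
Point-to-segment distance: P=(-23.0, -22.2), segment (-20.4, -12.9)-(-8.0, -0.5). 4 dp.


Project P onto AB: t = 0 (clamped to [0,1])
Closest point on segment: (-20.4, -12.9)
Distance: 9.6566

9.6566


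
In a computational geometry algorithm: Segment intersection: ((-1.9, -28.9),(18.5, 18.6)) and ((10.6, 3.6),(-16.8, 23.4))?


Cross products: d1=1138, d2=-567.42, d3=69.25, d4=1774.67
d1*d2 < 0 and d3*d4 < 0? no

No, they don't intersect


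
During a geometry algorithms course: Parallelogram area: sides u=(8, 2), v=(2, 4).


|u x v| = |8*4 - 2*2|
= |32 - 4| = 28

28


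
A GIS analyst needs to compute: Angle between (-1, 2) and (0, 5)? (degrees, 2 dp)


u.v = 10, |u| = sqrt(5) = 2.2361, |v| = sqrt(25) = 5
cos(theta) = u.v/(|u||v|) = 10/sqrt(125) = 0.894427
theta = acos(0.894427) = 26.57 degrees

26.57 degrees


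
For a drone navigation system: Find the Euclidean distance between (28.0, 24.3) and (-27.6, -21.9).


dx=-55.6, dy=-46.2
d^2 = (-55.6)^2 + (-46.2)^2 = 5225.8
d = sqrt(5225.8) = 72.2897

72.2897


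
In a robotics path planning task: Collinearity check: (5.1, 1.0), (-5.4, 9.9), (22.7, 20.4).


Cross product: ((-5.4)-5.1)*(20.4-1) - (9.9-1)*(22.7-5.1)
= -360.34

No, not collinear


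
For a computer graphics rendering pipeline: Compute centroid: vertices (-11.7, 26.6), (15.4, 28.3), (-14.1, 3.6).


Centroid = ((x_A+x_B+x_C)/3, (y_A+y_B+y_C)/3)
= (((-11.7)+15.4+(-14.1))/3, (26.6+28.3+3.6)/3)
= (-3.4667, 19.5)

(-3.4667, 19.5)


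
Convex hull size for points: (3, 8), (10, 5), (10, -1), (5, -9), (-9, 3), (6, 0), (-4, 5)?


Convex hull vertices (CCW): (-9, 3), (5, -9), (10, -1), (10, 5), (3, 8)
Count = 5

5


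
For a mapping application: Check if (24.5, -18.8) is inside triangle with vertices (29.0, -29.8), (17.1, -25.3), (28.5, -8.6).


Cross products: AB x AP = -110.65, BC x BP = -49.48, CA x CP = -89.9
All same sign? yes

Yes, inside


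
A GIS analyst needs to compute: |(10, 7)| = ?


|u| = sqrt(10^2 + 7^2) = sqrt(149) = 12.2066

12.2066


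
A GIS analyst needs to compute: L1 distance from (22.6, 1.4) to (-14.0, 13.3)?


|22.6-(-14)| + |1.4-13.3| = 36.6 + 11.9 = 48.5

48.5


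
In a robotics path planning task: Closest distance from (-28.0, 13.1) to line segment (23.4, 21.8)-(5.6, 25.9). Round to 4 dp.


Project P onto AB: t = 1 (clamped to [0,1])
Closest point on segment: (5.6, 25.9)
Distance: 35.9555

35.9555


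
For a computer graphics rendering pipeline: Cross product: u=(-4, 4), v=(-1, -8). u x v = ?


u x v = u_x*v_y - u_y*v_x = (-4)*(-8) - 4*(-1)
= 32 - (-4) = 36

36


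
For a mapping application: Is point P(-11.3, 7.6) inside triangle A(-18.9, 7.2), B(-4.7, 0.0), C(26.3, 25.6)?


Cross products: AB x AP = 60.4, BC x BP = 404.56, CA x CP = 121.76
All same sign? yes

Yes, inside


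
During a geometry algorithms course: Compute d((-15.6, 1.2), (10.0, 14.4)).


dx=25.6, dy=13.2
d^2 = 25.6^2 + 13.2^2 = 829.6
d = sqrt(829.6) = 28.8028

28.8028


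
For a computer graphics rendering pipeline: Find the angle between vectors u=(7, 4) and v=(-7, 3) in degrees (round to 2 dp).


u.v = -37, |u| = sqrt(65) = 8.0623, |v| = sqrt(58) = 7.6158
cos(theta) = u.v/(|u||v|) = -37/sqrt(3770) = -0.602603
theta = acos(-0.602603) = 127.06 degrees

127.06 degrees


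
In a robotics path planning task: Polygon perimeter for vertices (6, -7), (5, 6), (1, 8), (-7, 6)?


Sides: (6, -7)->(5, 6): sqrt(170) = 13.038405, (5, 6)->(1, 8): sqrt(20) = 4.472136, (1, 8)->(-7, 6): sqrt(68) = 8.246211, (-7, 6)->(6, -7): sqrt(338) = 18.384776
Sum = 44.141528
Perimeter = 44.1415

44.1415


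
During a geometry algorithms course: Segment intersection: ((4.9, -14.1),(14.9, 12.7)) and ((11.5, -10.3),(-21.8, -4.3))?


Cross products: d1=166.14, d2=-786.3, d3=-138.88, d4=813.56
d1*d2 < 0 and d3*d4 < 0? yes

Yes, they intersect


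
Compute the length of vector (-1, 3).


|u| = sqrt((-1)^2 + 3^2) = sqrt(10) = 3.1623

3.1623


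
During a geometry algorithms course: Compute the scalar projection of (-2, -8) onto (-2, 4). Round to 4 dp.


u.v = -28, |v| = sqrt(20) = 4.4721
Scalar projection = u.v / |v| = -28 / sqrt(20) = -6.261

-6.261


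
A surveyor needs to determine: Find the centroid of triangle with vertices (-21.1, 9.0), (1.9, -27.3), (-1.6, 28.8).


Centroid = ((x_A+x_B+x_C)/3, (y_A+y_B+y_C)/3)
= (((-21.1)+1.9+(-1.6))/3, (9+(-27.3)+28.8)/3)
= (-6.9333, 3.5)

(-6.9333, 3.5)


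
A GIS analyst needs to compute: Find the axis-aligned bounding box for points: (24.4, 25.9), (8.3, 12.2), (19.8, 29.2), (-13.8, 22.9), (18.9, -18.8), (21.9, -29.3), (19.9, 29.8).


x range: [-13.8, 24.4]
y range: [-29.3, 29.8]
Bounding box: (-13.8,-29.3) to (24.4,29.8)

(-13.8,-29.3) to (24.4,29.8)


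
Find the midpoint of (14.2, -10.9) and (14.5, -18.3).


M = ((14.2+14.5)/2, ((-10.9)+(-18.3))/2)
= (14.35, -14.6)

(14.35, -14.6)


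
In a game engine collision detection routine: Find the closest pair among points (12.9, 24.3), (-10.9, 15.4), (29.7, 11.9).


d(P0,P1) = 25.4096, d(P0,P2) = 20.8806, d(P1,P2) = 40.7506
Closest: P0 and P2

Closest pair: (12.9, 24.3) and (29.7, 11.9), distance = 20.8806


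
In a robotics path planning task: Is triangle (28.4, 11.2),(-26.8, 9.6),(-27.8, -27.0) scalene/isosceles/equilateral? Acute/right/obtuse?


Side lengths squared: AB^2=3049.6, BC^2=1340.56, CA^2=4617.68
Sorted: [1340.56, 3049.6, 4617.68]
By sides: Scalene, By angles: Obtuse

Scalene, Obtuse


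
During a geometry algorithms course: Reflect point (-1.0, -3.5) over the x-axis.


Reflection over x-axis: (x,y) -> (x,-y)
(-1, -3.5) -> (-1, 3.5)

(-1, 3.5)


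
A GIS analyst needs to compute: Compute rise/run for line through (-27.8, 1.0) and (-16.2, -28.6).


slope = (y2-y1)/(x2-x1) = ((-28.6)-1)/((-16.2)-(-27.8)) = (-29.6)/11.6 = -2.5517

-2.5517


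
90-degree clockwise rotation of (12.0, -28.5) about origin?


90° CW: (x,y) -> (y, -x)
(12,-28.5) -> (-28.5, -12)

(-28.5, -12)


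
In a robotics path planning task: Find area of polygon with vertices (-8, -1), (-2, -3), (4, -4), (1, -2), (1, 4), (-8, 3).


Shoelace sum: ((-8)*(-3) - (-2)*(-1)) + ((-2)*(-4) - 4*(-3)) + (4*(-2) - 1*(-4)) + (1*4 - 1*(-2)) + (1*3 - (-8)*4) + ((-8)*(-1) - (-8)*3)
= 111
Area = |111|/2 = 55.5

55.5


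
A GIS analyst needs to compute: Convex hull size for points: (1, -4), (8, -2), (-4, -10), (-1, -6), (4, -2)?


Convex hull vertices (CCW): (-4, -10), (8, -2), (4, -2), (1, -4), (-1, -6)
Count = 5

5


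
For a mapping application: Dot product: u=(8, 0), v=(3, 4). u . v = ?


u . v = u_x*v_x + u_y*v_y = 8*3 + 0*4
= 24 + 0 = 24

24


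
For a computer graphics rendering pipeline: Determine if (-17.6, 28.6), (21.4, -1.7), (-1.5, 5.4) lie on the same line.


Cross product: (21.4-(-17.6))*(5.4-28.6) - ((-1.7)-28.6)*((-1.5)-(-17.6))
= -416.97

No, not collinear


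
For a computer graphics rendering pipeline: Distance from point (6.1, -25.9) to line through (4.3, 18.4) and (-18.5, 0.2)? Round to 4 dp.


|cross product| = 1042.8
|line direction| = sqrt(851.08) = 29.1733
Distance = 1042.8/sqrt(851.08) = 35.745

35.745


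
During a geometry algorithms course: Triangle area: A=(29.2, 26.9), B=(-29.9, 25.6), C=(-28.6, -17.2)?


Area = |x_A(y_B-y_C) + x_B(y_C-y_A) + x_C(y_A-y_B)|/2
= |1249.76 + 1318.59 + (-37.18)|/2
= 2531.17/2 = 1265.585

1265.585


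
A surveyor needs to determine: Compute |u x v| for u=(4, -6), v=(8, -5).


|u x v| = |4*(-5) - (-6)*8|
= |(-20) - (-48)| = 28

28


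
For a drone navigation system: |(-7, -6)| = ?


|u| = sqrt((-7)^2 + (-6)^2) = sqrt(85) = 9.2195

9.2195


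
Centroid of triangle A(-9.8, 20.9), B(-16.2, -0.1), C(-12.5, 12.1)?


Centroid = ((x_A+x_B+x_C)/3, (y_A+y_B+y_C)/3)
= (((-9.8)+(-16.2)+(-12.5))/3, (20.9+(-0.1)+12.1)/3)
= (-12.8333, 10.9667)

(-12.8333, 10.9667)


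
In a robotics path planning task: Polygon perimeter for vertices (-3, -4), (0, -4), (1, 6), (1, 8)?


Sides: (-3, -4)->(0, -4): sqrt(9) = 3, (0, -4)->(1, 6): sqrt(101) = 10.049876, (1, 6)->(1, 8): sqrt(4) = 2, (1, 8)->(-3, -4): sqrt(160) = 12.649111
Sum = 27.698987
Perimeter = 27.699

27.699


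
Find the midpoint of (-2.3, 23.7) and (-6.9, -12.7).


M = (((-2.3)+(-6.9))/2, (23.7+(-12.7))/2)
= (-4.6, 5.5)

(-4.6, 5.5)


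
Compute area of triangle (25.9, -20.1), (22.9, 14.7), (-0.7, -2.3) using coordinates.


Area = |x_A(y_B-y_C) + x_B(y_C-y_A) + x_C(y_A-y_B)|/2
= |440.3 + 407.62 + 24.36|/2
= 872.28/2 = 436.14

436.14


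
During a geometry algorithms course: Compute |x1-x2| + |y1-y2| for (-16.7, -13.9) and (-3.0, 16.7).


|(-16.7)-(-3)| + |(-13.9)-16.7| = 13.7 + 30.6 = 44.3

44.3


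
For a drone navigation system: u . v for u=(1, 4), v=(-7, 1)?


u . v = u_x*v_x + u_y*v_y = 1*(-7) + 4*1
= (-7) + 4 = -3

-3


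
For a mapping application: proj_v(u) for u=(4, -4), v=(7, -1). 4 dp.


u.v = 32, |v| = sqrt(50) = 7.0711
Scalar projection = u.v / |v| = 32 / sqrt(50) = 4.5255

4.5255


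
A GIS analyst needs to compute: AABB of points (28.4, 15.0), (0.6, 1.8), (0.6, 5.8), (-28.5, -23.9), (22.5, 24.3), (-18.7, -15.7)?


x range: [-28.5, 28.4]
y range: [-23.9, 24.3]
Bounding box: (-28.5,-23.9) to (28.4,24.3)

(-28.5,-23.9) to (28.4,24.3)


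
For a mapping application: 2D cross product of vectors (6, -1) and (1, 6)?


u x v = u_x*v_y - u_y*v_x = 6*6 - (-1)*1
= 36 - (-1) = 37

37


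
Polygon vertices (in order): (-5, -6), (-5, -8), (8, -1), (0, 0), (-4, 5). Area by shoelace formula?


Shoelace sum: ((-5)*(-8) - (-5)*(-6)) + ((-5)*(-1) - 8*(-8)) + (8*0 - 0*(-1)) + (0*5 - (-4)*0) + ((-4)*(-6) - (-5)*5)
= 128
Area = |128|/2 = 64

64


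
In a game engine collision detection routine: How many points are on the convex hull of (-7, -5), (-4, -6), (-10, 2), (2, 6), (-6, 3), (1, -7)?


Convex hull vertices (CCW): (-10, 2), (-7, -5), (-4, -6), (1, -7), (2, 6)
Count = 5

5


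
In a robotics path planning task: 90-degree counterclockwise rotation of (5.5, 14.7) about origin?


90° CCW: (x,y) -> (-y, x)
(5.5,14.7) -> (-14.7, 5.5)

(-14.7, 5.5)


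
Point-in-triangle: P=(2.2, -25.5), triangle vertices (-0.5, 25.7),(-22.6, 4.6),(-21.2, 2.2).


Cross products: AB x AP = 1188.49, BC x BP = 17.38, CA x CP = -1123.29
All same sign? no

No, outside


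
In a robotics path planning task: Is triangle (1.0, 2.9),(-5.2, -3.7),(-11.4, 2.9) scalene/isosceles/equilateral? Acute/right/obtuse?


Side lengths squared: AB^2=82, BC^2=82, CA^2=153.76
Sorted: [82, 82, 153.76]
By sides: Isosceles, By angles: Acute

Isosceles, Acute


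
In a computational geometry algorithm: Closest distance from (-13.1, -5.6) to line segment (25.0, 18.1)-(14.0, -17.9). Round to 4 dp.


Project P onto AB: t = 0.8979 (clamped to [0,1])
Closest point on segment: (15.1233, -14.2238)
Distance: 29.5114

29.5114


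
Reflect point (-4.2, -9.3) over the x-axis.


Reflection over x-axis: (x,y) -> (x,-y)
(-4.2, -9.3) -> (-4.2, 9.3)

(-4.2, 9.3)


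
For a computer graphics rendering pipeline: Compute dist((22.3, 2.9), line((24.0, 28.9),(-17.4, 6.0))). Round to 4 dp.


|cross product| = 1037.47
|line direction| = sqrt(2238.37) = 47.3114
Distance = 1037.47/sqrt(2238.37) = 21.9285

21.9285


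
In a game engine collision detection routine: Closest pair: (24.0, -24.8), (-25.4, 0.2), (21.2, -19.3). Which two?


d(P0,P1) = 55.3657, d(P0,P2) = 6.1717, d(P1,P2) = 50.5154
Closest: P0 and P2

Closest pair: (24.0, -24.8) and (21.2, -19.3), distance = 6.1717


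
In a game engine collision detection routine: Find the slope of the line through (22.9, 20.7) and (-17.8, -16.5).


slope = (y2-y1)/(x2-x1) = ((-16.5)-20.7)/((-17.8)-22.9) = (-37.2)/(-40.7) = 0.914

0.914


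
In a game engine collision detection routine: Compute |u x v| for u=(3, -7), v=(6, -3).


|u x v| = |3*(-3) - (-7)*6|
= |(-9) - (-42)| = 33

33


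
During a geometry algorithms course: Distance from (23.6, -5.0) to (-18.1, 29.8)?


dx=-41.7, dy=34.8
d^2 = (-41.7)^2 + 34.8^2 = 2949.93
d = sqrt(2949.93) = 54.3133

54.3133


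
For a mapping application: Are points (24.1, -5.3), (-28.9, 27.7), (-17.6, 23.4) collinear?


Cross product: ((-28.9)-24.1)*(23.4-(-5.3)) - (27.7-(-5.3))*((-17.6)-24.1)
= -145

No, not collinear


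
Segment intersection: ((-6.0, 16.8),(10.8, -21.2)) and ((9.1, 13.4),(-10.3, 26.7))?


Cross products: d1=134.87, d2=648.63, d3=516.68, d4=2.92
d1*d2 < 0 and d3*d4 < 0? no

No, they don't intersect


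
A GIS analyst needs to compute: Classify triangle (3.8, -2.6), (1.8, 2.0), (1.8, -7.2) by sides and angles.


Side lengths squared: AB^2=25.16, BC^2=84.64, CA^2=25.16
Sorted: [25.16, 25.16, 84.64]
By sides: Isosceles, By angles: Obtuse

Isosceles, Obtuse


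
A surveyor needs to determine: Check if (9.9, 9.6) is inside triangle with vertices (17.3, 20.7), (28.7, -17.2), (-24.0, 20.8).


Cross products: AB x AP = -407, BC x BP = -697.96, CA x CP = -459.17
All same sign? yes

Yes, inside


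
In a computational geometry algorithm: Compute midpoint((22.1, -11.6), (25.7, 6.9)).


M = ((22.1+25.7)/2, ((-11.6)+6.9)/2)
= (23.9, -2.35)

(23.9, -2.35)


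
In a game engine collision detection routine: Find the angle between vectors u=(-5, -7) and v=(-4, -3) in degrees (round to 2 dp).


u.v = 41, |u| = sqrt(74) = 8.6023, |v| = sqrt(25) = 5
cos(theta) = u.v/(|u||v|) = 41/sqrt(1850) = 0.953231
theta = acos(0.953231) = 17.59 degrees

17.59 degrees


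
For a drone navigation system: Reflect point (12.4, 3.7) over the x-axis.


Reflection over x-axis: (x,y) -> (x,-y)
(12.4, 3.7) -> (12.4, -3.7)

(12.4, -3.7)


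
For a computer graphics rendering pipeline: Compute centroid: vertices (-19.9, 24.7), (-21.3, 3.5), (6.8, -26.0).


Centroid = ((x_A+x_B+x_C)/3, (y_A+y_B+y_C)/3)
= (((-19.9)+(-21.3)+6.8)/3, (24.7+3.5+(-26))/3)
= (-11.4667, 0.7333)

(-11.4667, 0.7333)


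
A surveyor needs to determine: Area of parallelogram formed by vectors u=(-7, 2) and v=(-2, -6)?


|u x v| = |(-7)*(-6) - 2*(-2)|
= |42 - (-4)| = 46

46


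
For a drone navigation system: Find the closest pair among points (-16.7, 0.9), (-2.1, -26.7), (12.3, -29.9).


d(P0,P1) = 31.2237, d(P0,P2) = 42.3041, d(P1,P2) = 14.7513
Closest: P1 and P2

Closest pair: (-2.1, -26.7) and (12.3, -29.9), distance = 14.7513


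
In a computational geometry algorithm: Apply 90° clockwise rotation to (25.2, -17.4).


90° CW: (x,y) -> (y, -x)
(25.2,-17.4) -> (-17.4, -25.2)

(-17.4, -25.2)


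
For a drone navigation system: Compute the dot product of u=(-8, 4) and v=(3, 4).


u . v = u_x*v_x + u_y*v_y = (-8)*3 + 4*4
= (-24) + 16 = -8

-8


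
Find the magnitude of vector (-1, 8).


|u| = sqrt((-1)^2 + 8^2) = sqrt(65) = 8.0623

8.0623


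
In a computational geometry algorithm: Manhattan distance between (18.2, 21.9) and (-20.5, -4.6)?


|18.2-(-20.5)| + |21.9-(-4.6)| = 38.7 + 26.5 = 65.2

65.2


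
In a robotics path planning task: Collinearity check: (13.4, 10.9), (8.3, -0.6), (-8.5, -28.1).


Cross product: (8.3-13.4)*((-28.1)-10.9) - ((-0.6)-10.9)*((-8.5)-13.4)
= -52.95

No, not collinear


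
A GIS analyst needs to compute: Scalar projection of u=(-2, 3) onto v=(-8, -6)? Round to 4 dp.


u.v = -2, |v| = sqrt(100) = 10
Scalar projection = u.v / |v| = -2 / sqrt(100) = -0.2

-0.2


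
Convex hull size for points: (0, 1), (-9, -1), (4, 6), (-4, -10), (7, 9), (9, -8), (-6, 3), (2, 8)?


Convex hull vertices (CCW): (-9, -1), (-4, -10), (9, -8), (7, 9), (2, 8), (-6, 3)
Count = 6

6


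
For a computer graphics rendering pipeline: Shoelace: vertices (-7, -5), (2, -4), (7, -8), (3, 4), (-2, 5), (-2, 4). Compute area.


Shoelace sum: ((-7)*(-4) - 2*(-5)) + (2*(-8) - 7*(-4)) + (7*4 - 3*(-8)) + (3*5 - (-2)*4) + ((-2)*4 - (-2)*5) + ((-2)*(-5) - (-7)*4)
= 165
Area = |165|/2 = 82.5

82.5


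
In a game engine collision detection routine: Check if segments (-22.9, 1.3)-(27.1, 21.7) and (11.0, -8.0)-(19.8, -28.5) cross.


Cross products: d1=-613.11, d2=591.41, d3=-1156.56, d4=-2361.08
d1*d2 < 0 and d3*d4 < 0? no

No, they don't intersect


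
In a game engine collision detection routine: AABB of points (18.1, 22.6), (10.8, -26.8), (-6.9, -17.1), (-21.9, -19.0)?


x range: [-21.9, 18.1]
y range: [-26.8, 22.6]
Bounding box: (-21.9,-26.8) to (18.1,22.6)

(-21.9,-26.8) to (18.1,22.6)


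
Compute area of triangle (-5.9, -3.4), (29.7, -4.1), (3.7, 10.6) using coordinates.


Area = |x_A(y_B-y_C) + x_B(y_C-y_A) + x_C(y_A-y_B)|/2
= |86.73 + 415.8 + 2.59|/2
= 505.12/2 = 252.56

252.56


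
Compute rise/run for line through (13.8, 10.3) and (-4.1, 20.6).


slope = (y2-y1)/(x2-x1) = (20.6-10.3)/((-4.1)-13.8) = 10.3/(-17.9) = -0.5754

-0.5754


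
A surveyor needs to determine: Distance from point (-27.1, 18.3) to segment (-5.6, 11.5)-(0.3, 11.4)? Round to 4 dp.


Project P onto AB: t = 0 (clamped to [0,1])
Closest point on segment: (-5.6, 11.5)
Distance: 22.5497

22.5497


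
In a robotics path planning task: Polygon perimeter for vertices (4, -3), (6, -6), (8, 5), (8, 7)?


Sides: (4, -3)->(6, -6): sqrt(13) = 3.605551, (6, -6)->(8, 5): sqrt(125) = 11.18034, (8, 5)->(8, 7): sqrt(4) = 2, (8, 7)->(4, -3): sqrt(116) = 10.77033
Sum = 27.556221
Perimeter = 27.5562

27.5562


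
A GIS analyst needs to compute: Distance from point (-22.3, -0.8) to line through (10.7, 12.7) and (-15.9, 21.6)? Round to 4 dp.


|cross product| = 652.8
|line direction| = sqrt(786.77) = 28.0494
Distance = 652.8/sqrt(786.77) = 23.2732

23.2732


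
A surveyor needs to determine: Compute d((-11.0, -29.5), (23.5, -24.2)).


dx=34.5, dy=5.3
d^2 = 34.5^2 + 5.3^2 = 1218.34
d = sqrt(1218.34) = 34.9047

34.9047


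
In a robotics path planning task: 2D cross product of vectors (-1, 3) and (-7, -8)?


u x v = u_x*v_y - u_y*v_x = (-1)*(-8) - 3*(-7)
= 8 - (-21) = 29

29


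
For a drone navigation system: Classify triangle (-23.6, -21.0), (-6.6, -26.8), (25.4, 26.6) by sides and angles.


Side lengths squared: AB^2=322.64, BC^2=3875.56, CA^2=4666.76
Sorted: [322.64, 3875.56, 4666.76]
By sides: Scalene, By angles: Obtuse

Scalene, Obtuse


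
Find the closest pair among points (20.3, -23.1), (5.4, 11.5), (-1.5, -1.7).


d(P0,P1) = 37.6719, d(P0,P2) = 30.5483, d(P1,P2) = 14.8946
Closest: P1 and P2

Closest pair: (5.4, 11.5) and (-1.5, -1.7), distance = 14.8946


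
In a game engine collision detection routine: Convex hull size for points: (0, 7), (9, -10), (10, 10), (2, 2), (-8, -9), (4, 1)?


Convex hull vertices (CCW): (-8, -9), (9, -10), (10, 10), (0, 7)
Count = 4

4


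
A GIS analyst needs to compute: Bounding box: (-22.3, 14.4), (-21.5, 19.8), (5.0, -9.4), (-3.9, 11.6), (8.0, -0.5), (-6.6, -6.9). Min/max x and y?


x range: [-22.3, 8]
y range: [-9.4, 19.8]
Bounding box: (-22.3,-9.4) to (8,19.8)

(-22.3,-9.4) to (8,19.8)


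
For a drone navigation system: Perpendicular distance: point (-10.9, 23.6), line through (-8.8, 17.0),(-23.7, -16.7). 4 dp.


|cross product| = 169.11
|line direction| = sqrt(1357.7) = 36.847
Distance = 169.11/sqrt(1357.7) = 4.5895

4.5895


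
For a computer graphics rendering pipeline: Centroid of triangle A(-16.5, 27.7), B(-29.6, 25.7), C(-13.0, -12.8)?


Centroid = ((x_A+x_B+x_C)/3, (y_A+y_B+y_C)/3)
= (((-16.5)+(-29.6)+(-13))/3, (27.7+25.7+(-12.8))/3)
= (-19.7, 13.5333)

(-19.7, 13.5333)


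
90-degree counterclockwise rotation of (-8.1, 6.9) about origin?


90° CCW: (x,y) -> (-y, x)
(-8.1,6.9) -> (-6.9, -8.1)

(-6.9, -8.1)


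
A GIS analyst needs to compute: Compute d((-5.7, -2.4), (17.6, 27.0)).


dx=23.3, dy=29.4
d^2 = 23.3^2 + 29.4^2 = 1407.25
d = sqrt(1407.25) = 37.5133

37.5133


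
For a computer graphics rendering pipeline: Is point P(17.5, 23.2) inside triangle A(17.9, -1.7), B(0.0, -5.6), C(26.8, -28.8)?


Cross products: AB x AP = -447.27, BC x BP = 1177.84, CA x CP = -210.77
All same sign? no

No, outside


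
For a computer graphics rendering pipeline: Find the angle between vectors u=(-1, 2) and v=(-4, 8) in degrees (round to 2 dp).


u.v = 20, |u| = sqrt(5) = 2.2361, |v| = sqrt(80) = 8.9443
cos(theta) = u.v/(|u||v|) = 20/sqrt(400) = 1
theta = acos(1) = 0 degrees

0 degrees


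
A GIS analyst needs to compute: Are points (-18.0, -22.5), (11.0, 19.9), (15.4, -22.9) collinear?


Cross product: (11-(-18))*((-22.9)-(-22.5)) - (19.9-(-22.5))*(15.4-(-18))
= -1427.76

No, not collinear


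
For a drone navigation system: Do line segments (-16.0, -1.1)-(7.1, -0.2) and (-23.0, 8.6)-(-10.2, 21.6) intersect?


Cross products: d1=-215.16, d2=-503.94, d3=230.37, d4=519.15
d1*d2 < 0 and d3*d4 < 0? no

No, they don't intersect


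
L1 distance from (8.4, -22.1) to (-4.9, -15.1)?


|8.4-(-4.9)| + |(-22.1)-(-15.1)| = 13.3 + 7 = 20.3

20.3


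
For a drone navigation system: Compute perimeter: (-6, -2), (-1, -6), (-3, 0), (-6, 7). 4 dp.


Sides: (-6, -2)->(-1, -6): sqrt(41) = 6.403124, (-1, -6)->(-3, 0): sqrt(40) = 6.324555, (-3, 0)->(-6, 7): sqrt(58) = 7.615773, (-6, 7)->(-6, -2): sqrt(81) = 9
Sum = 29.343452
Perimeter = 29.3435

29.3435


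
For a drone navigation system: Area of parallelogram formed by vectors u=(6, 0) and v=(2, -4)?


|u x v| = |6*(-4) - 0*2|
= |(-24) - 0| = 24

24


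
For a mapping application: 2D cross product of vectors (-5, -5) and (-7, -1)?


u x v = u_x*v_y - u_y*v_x = (-5)*(-1) - (-5)*(-7)
= 5 - 35 = -30

-30


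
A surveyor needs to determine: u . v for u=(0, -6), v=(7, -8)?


u . v = u_x*v_x + u_y*v_y = 0*7 + (-6)*(-8)
= 0 + 48 = 48

48


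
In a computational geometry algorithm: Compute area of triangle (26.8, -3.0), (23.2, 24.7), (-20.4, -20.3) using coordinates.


Area = |x_A(y_B-y_C) + x_B(y_C-y_A) + x_C(y_A-y_B)|/2
= |1206 + (-401.36) + 565.08|/2
= 1369.72/2 = 684.86

684.86


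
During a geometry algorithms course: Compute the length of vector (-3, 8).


|u| = sqrt((-3)^2 + 8^2) = sqrt(73) = 8.544

8.544


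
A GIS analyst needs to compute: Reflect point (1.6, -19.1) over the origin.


Reflection over origin: (x,y) -> (-x,-y)
(1.6, -19.1) -> (-1.6, 19.1)

(-1.6, 19.1)


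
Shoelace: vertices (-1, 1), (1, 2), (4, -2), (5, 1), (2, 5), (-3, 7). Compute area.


Shoelace sum: ((-1)*2 - 1*1) + (1*(-2) - 4*2) + (4*1 - 5*(-2)) + (5*5 - 2*1) + (2*7 - (-3)*5) + ((-3)*1 - (-1)*7)
= 57
Area = |57|/2 = 28.5

28.5


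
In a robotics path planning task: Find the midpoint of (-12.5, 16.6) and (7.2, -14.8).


M = (((-12.5)+7.2)/2, (16.6+(-14.8))/2)
= (-2.65, 0.9)

(-2.65, 0.9)


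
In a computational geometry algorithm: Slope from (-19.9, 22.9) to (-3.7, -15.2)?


slope = (y2-y1)/(x2-x1) = ((-15.2)-22.9)/((-3.7)-(-19.9)) = (-38.1)/16.2 = -2.3519

-2.3519


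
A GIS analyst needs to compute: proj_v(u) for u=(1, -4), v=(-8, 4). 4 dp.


u.v = -24, |v| = sqrt(80) = 8.9443
Scalar projection = u.v / |v| = -24 / sqrt(80) = -2.6833

-2.6833


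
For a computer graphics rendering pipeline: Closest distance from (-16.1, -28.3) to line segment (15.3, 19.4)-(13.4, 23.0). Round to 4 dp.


Project P onto AB: t = 0 (clamped to [0,1])
Closest point on segment: (15.3, 19.4)
Distance: 57.1074

57.1074


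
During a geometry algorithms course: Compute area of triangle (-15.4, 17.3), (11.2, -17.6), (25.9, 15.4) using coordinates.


Area = |x_A(y_B-y_C) + x_B(y_C-y_A) + x_C(y_A-y_B)|/2
= |508.2 + (-21.28) + 903.91|/2
= 1390.83/2 = 695.415

695.415


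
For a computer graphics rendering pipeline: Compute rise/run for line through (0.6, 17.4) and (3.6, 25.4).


slope = (y2-y1)/(x2-x1) = (25.4-17.4)/(3.6-0.6) = 8/3 = 2.6667

2.6667


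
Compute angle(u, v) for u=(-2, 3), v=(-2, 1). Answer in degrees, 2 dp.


u.v = 7, |u| = sqrt(13) = 3.6056, |v| = sqrt(5) = 2.2361
cos(theta) = u.v/(|u||v|) = 7/sqrt(65) = 0.868243
theta = acos(0.868243) = 29.74 degrees

29.74 degrees


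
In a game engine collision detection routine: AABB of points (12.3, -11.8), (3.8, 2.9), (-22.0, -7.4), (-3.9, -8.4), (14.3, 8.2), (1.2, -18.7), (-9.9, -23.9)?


x range: [-22, 14.3]
y range: [-23.9, 8.2]
Bounding box: (-22,-23.9) to (14.3,8.2)

(-22,-23.9) to (14.3,8.2)


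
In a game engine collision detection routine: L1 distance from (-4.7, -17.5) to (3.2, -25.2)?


|(-4.7)-3.2| + |(-17.5)-(-25.2)| = 7.9 + 7.7 = 15.6

15.6


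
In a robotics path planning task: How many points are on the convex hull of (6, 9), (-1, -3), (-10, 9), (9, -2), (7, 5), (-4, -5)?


Convex hull vertices (CCW): (-10, 9), (-4, -5), (9, -2), (6, 9)
Count = 4

4


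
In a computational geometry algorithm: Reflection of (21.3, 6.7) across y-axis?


Reflection over y-axis: (x,y) -> (-x,y)
(21.3, 6.7) -> (-21.3, 6.7)

(-21.3, 6.7)


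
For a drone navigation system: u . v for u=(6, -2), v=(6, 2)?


u . v = u_x*v_x + u_y*v_y = 6*6 + (-2)*2
= 36 + (-4) = 32

32


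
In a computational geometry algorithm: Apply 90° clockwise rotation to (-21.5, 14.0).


90° CW: (x,y) -> (y, -x)
(-21.5,14) -> (14, 21.5)

(14, 21.5)


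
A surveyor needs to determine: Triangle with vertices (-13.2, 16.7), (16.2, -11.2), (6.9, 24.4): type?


Side lengths squared: AB^2=1642.77, BC^2=1353.85, CA^2=463.3
Sorted: [463.3, 1353.85, 1642.77]
By sides: Scalene, By angles: Acute

Scalene, Acute


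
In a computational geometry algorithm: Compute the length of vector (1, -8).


|u| = sqrt(1^2 + (-8)^2) = sqrt(65) = 8.0623

8.0623


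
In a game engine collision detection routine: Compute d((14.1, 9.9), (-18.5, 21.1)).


dx=-32.6, dy=11.2
d^2 = (-32.6)^2 + 11.2^2 = 1188.2
d = sqrt(1188.2) = 34.4703

34.4703


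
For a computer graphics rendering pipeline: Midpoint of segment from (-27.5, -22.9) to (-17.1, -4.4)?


M = (((-27.5)+(-17.1))/2, ((-22.9)+(-4.4))/2)
= (-22.3, -13.65)

(-22.3, -13.65)


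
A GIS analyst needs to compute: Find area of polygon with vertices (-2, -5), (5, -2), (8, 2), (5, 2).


Shoelace sum: ((-2)*(-2) - 5*(-5)) + (5*2 - 8*(-2)) + (8*2 - 5*2) + (5*(-5) - (-2)*2)
= 40
Area = |40|/2 = 20

20


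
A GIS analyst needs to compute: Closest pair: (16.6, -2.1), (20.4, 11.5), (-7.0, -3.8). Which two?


d(P0,P1) = 14.1209, d(P0,P2) = 23.6611, d(P1,P2) = 31.3823
Closest: P0 and P1

Closest pair: (16.6, -2.1) and (20.4, 11.5), distance = 14.1209


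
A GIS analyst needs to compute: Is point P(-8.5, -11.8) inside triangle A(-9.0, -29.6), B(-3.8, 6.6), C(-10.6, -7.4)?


Cross products: AB x AP = 74.46, BC x BP = 59.32, CA x CP = 39.58
All same sign? yes

Yes, inside


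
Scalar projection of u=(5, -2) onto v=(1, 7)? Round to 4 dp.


u.v = -9, |v| = sqrt(50) = 7.0711
Scalar projection = u.v / |v| = -9 / sqrt(50) = -1.2728

-1.2728


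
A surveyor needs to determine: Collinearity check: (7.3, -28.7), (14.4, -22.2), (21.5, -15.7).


Cross product: (14.4-7.3)*((-15.7)-(-28.7)) - ((-22.2)-(-28.7))*(21.5-7.3)
= 0

Yes, collinear
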